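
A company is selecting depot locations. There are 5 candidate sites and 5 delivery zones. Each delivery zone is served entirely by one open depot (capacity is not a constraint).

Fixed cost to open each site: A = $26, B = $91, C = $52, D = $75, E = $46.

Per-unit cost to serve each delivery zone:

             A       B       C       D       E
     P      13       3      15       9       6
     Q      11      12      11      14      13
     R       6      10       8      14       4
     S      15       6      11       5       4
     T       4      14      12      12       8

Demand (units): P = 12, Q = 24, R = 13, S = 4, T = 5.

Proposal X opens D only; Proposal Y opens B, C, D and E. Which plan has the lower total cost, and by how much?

Proposal X: {D}: P→D 9·12=108, Q→D 14·24=336, R→D 14·13=182, S→D 5·4=20, T→D 12·5=60. Service 706; fixed 75; total 781.
Proposal Y: {B, C, D, E}: P→B 3·12=36, Q→C 11·24=264, R→E 4·13=52, S→E 4·4=16, T→E 8·5=40. Service 408; fixed 264; total 672.
Difference: |781 − 672| = 109.

Proposal Y is cheaper by 109.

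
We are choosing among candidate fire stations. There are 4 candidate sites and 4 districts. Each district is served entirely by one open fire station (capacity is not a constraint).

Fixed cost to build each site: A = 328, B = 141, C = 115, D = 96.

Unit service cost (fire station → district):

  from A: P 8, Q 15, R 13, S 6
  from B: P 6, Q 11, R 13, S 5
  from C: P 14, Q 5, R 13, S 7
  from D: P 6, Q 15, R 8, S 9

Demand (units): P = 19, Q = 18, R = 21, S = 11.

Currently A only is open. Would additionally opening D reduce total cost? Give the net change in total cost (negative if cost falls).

Current service cost with {A}: 761.
Adding D: each district re-picks its cheapest; new service cost 618, saving 143.
Extra fixed cost: 96. Net change = 96 − 143 = -47.
(Totals: 1089 → 1042.)

Yes — net change −47 (cost falls by 47).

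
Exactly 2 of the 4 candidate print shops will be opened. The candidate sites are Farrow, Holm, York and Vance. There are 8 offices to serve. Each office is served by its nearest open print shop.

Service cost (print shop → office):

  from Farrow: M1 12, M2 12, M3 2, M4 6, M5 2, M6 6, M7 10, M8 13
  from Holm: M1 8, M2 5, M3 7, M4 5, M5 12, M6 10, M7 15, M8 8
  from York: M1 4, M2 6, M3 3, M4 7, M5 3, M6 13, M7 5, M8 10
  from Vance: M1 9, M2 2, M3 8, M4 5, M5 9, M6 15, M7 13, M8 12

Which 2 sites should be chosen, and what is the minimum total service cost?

Choose Farrow and York; total service cost 41.

With exactly 2 open, each office uses its cheapest among the chosen.
{Farrow, York}: M1→York 4, M2→York 6, M3→Farrow 2, M4→Farrow 6, M5→Farrow 2, M6→Farrow 6, M7→York 5, M8→York 10. Service cost 41.
{Holm, York}: service cost 43
{York, Vance}: service cost 45
Among all 6 size-2 choices, {Farrow, York} is lowest.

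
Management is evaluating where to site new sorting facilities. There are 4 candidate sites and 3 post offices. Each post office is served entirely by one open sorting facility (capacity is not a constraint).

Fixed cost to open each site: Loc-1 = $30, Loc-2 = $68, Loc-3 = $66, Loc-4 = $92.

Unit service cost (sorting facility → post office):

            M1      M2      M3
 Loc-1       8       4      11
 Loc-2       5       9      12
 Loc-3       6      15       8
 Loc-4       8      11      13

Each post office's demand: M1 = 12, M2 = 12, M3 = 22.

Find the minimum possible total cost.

For any fixed open set, each post office goes to its cheapest open site; total = fixed + service.
{Loc-1, Loc-3}: M1→Loc-3 6·12=72, M2→Loc-1 4·12=48, M3→Loc-3 8·22=176. Service 296; fixed 96; total 392.
{Loc-1}: service 386 + fixed 30 = 416
{Loc-1, Loc-2}: service 350 + fixed 98 = 448
{Loc-1, Loc-2, Loc-3, Loc-4}: service 284 + fixed 256 = 540
No other subset beats 392.

Minimum total cost: 392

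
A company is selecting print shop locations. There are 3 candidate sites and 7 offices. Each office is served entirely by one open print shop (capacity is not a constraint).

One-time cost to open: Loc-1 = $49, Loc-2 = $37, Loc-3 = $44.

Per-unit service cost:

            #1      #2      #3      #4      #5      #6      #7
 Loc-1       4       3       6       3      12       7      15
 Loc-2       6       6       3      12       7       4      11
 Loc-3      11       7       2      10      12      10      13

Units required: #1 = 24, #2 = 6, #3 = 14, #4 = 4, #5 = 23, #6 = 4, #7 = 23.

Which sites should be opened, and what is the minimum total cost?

For any fixed open set, each office goes to its cheapest open site; total = fixed + service.
{Loc-1, Loc-2}: #1→Loc-1 4·24=96, #2→Loc-1 3·6=18, #3→Loc-2 3·14=42, #4→Loc-1 3·4=12, #5→Loc-2 7·23=161, #6→Loc-2 4·4=16, #7→Loc-2 11·23=253. Service 598; fixed 86; total 684.
{Loc-1, Loc-2, Loc-3}: service 584 + fixed 130 = 714
{Loc-2}: #1→Loc-2 6·24=144, #2→Loc-2 6·6=36, #3→Loc-2 3·14=42, #4→Loc-2 12·4=48, #5→Loc-2 7·23=161, #6→Loc-2 4·4=16, #7→Loc-2 11·23=253. Service 700; fixed 37; total 737.
(All 7 nonempty subsets were checked; Loc-1 and Loc-2 is lowest.)

Open Loc-1 and Loc-2; minimum total cost 684.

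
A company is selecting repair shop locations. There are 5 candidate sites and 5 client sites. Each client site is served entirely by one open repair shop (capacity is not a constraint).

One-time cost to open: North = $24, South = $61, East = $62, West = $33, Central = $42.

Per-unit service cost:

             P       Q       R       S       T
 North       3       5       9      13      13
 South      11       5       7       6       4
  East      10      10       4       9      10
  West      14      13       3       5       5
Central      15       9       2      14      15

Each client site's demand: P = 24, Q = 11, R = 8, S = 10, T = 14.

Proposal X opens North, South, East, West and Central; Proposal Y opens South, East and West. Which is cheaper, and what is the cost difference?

Proposal X is cheaper by 110.

Proposal X: {North, South, East, West, Central}: P→North 3·24=72, Q→North 5·11=55, R→Central 2·8=16, S→West 5·10=50, T→South 4·14=56. Service 249; fixed 222; total 471.
Proposal Y: {South, East, West}: P→East 10·24=240, Q→South 5·11=55, R→West 3·8=24, S→West 5·10=50, T→South 4·14=56. Service 425; fixed 156; total 581.
Difference: |471 − 581| = 110.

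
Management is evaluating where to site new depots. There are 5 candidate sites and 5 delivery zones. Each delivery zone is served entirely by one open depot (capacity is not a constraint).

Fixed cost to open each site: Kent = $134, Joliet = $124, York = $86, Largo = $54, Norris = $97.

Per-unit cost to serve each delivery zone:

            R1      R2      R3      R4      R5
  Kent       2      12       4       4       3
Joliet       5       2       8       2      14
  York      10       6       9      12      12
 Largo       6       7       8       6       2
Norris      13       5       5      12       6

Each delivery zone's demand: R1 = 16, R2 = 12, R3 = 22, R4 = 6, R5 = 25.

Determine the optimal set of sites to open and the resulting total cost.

For any fixed open set, each delivery zone goes to its cheapest open site; total = fixed + service.
{Kent, Largo}: R1→Kent 2·16=32, R2→Largo 7·12=84, R3→Kent 4·22=88, R4→Kent 4·6=24, R5→Largo 2·25=50. Service 278; fixed 188; total 466.
{Kent, Joliet}: R1→Kent 2·16=32, R2→Joliet 2·12=24, R3→Kent 4·22=88, R4→Joliet 2·6=12, R5→Kent 3·25=75. Service 231; fixed 258; total 489.
{Largo}: service 442 + fixed 54 = 496
{Kent, Joliet, York, Largo, Norris}: service 206 + fixed 495 = 701
No other subset beats 466.

Open Kent and Largo; minimum total cost 466.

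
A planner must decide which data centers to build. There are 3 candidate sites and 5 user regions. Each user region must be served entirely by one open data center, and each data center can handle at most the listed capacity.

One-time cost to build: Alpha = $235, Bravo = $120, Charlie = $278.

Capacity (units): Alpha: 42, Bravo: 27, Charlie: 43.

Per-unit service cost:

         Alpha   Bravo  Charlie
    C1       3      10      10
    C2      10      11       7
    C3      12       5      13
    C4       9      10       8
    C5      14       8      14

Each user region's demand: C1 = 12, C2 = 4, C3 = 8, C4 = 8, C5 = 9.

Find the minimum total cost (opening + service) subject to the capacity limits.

Minimum total cost: 605

Open {Alpha}: C1→Alpha 3·12=36, C2→Alpha 10·4=40, C3→Alpha 12·8=96, C4→Alpha 9·8=72, C5→Alpha 14·9=126.
Loads: Alpha carries 41/42. Service 370; fixed 235; total 605.
Next best feasible plan costs 615.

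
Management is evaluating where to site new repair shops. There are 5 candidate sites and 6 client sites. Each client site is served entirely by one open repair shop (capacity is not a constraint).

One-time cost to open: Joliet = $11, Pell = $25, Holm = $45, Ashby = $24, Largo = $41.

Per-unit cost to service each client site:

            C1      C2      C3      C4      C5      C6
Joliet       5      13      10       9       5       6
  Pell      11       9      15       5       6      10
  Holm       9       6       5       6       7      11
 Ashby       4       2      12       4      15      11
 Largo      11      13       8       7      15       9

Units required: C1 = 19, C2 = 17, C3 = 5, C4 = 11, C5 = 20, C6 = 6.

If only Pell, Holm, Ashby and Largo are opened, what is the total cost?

Total cost: 488

Each client site is assigned to its cheapest site among the open ones.
{Pell, Holm, Ashby, Largo}: C1→Ashby 4·19=76, C2→Ashby 2·17=34, C3→Holm 5·5=25, C4→Ashby 4·11=44, C5→Pell 6·20=120, C6→Largo 9·6=54. Service 353; fixed 135; total 488.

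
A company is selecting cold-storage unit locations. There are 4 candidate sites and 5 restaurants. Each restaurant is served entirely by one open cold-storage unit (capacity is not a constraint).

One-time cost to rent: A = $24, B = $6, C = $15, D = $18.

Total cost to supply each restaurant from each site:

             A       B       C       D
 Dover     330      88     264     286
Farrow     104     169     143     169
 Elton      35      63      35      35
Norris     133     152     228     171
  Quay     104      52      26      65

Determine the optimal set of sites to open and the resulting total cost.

Open A, B and C; minimum total cost 431.

For any fixed open set, each restaurant goes to its cheapest open site; total = fixed + service.
{A, B, C}: Dover→B 88, Farrow→A 104, Elton→A 35, Norris→A 133, Quay→C 26. Service 386; fixed 45; total 431.
{A, B}: service 412 + fixed 30 = 442
{A, B, C, D}: Dover→B 88, Farrow→A 104, Elton→A 35, Norris→A 133, Quay→C 26. Service 386; fixed 63; total 449.
{B}: Dover→B 88, Farrow→B 169, Elton→B 63, Norris→B 152, Quay→B 52. Service 524; fixed 6; total 530.
(All 15 nonempty subsets were checked; A, B and C is lowest.)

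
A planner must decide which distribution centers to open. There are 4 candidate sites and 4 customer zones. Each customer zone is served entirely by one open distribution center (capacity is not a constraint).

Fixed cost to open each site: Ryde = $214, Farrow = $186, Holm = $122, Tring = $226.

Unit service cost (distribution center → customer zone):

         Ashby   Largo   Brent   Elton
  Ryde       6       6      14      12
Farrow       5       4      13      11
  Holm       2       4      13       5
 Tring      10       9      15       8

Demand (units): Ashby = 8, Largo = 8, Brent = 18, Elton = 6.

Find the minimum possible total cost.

Minimum total cost: 434

For any fixed open set, each customer zone goes to its cheapest open site; total = fixed + service.
{Holm}: Ashby→Holm 2·8=16, Largo→Holm 4·8=32, Brent→Holm 13·18=234, Elton→Holm 5·6=30. Service 312; fixed 122; total 434.
{Farrow}: service 372 + fixed 186 = 558
{Farrow, Holm}: Ashby→Holm 2·8=16, Largo→Farrow 4·8=32, Brent→Farrow 13·18=234, Elton→Holm 5·6=30. Service 312; fixed 308; total 620.
{Ryde, Farrow, Holm, Tring}: service 312 + fixed 748 = 1060
No other subset beats 434.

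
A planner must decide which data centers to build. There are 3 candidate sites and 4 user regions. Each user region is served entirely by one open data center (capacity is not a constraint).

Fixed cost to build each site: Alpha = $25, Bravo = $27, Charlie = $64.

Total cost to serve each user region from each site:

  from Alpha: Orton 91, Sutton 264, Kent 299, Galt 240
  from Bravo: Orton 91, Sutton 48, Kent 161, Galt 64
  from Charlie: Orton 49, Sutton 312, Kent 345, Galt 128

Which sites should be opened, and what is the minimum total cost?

Open Bravo only; minimum total cost 391.

For any fixed open set, each user region goes to its cheapest open site; total = fixed + service.
{Bravo}: Orton→Bravo 91, Sutton→Bravo 48, Kent→Bravo 161, Galt→Bravo 64. Service 364; fixed 27; total 391.
{Bravo, Charlie}: Orton→Charlie 49, Sutton→Bravo 48, Kent→Bravo 161, Galt→Bravo 64. Service 322; fixed 91; total 413.
{Alpha, Bravo}: service 364 + fixed 52 = 416
{Alpha, Bravo, Charlie}: service 322 + fixed 116 = 438
No other subset beats 391.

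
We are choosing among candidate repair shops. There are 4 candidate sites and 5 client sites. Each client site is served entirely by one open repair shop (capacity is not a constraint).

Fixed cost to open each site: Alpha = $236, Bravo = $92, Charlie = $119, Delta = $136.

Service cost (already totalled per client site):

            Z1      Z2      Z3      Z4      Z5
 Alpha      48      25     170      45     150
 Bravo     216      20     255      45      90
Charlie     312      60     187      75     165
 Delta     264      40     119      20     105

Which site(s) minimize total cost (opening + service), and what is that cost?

Open Alpha only; minimum total cost 674.

For any fixed open set, each client site goes to its cheapest open site; total = fixed + service.
{Alpha}: Z1→Alpha 48, Z2→Alpha 25, Z3→Alpha 170, Z4→Alpha 45, Z5→Alpha 150. Service 438; fixed 236; total 674.
{Delta}: Z1→Delta 264, Z2→Delta 40, Z3→Delta 119, Z4→Delta 20, Z5→Delta 105. Service 548; fixed 136; total 684.
{Alpha, Delta}: Z1→Alpha 48, Z2→Alpha 25, Z3→Delta 119, Z4→Delta 20, Z5→Delta 105. Service 317; fixed 372; total 689.
{Alpha, Bravo, Charlie, Delta}: service 297 + fixed 583 = 880
No other subset beats 674.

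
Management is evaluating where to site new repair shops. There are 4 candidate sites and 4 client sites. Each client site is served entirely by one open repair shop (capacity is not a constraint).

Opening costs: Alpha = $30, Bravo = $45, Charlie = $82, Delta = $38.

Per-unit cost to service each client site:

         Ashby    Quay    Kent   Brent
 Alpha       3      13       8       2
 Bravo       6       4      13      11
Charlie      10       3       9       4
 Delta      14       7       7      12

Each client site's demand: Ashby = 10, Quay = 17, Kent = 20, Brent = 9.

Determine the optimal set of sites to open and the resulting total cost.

Open Alpha and Bravo; minimum total cost 351.

For any fixed open set, each client site goes to its cheapest open site; total = fixed + service.
{Alpha, Bravo}: Ashby→Alpha 3·10=30, Quay→Bravo 4·17=68, Kent→Alpha 8·20=160, Brent→Alpha 2·9=18. Service 276; fixed 75; total 351.
{Alpha, Bravo, Delta}: service 256 + fixed 113 = 369
{Alpha, Charlie}: service 259 + fixed 112 = 371
{Alpha, Bravo, Charlie, Delta}: service 239 + fixed 195 = 434
No other subset beats 351.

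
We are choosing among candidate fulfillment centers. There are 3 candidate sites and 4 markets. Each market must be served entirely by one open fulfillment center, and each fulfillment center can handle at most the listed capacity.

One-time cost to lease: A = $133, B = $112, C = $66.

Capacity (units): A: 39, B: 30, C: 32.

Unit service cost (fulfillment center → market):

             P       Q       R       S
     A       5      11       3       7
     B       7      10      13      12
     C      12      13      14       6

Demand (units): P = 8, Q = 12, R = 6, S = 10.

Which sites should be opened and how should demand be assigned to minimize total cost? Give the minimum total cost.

Open {A}: P→A 5·8=40, Q→A 11·12=132, R→A 3·6=18, S→A 7·10=70.
Loads: A carries 36/39. Service 260; fixed 133; total 393.
Next best feasible plan costs 449.

Minimum total cost: 393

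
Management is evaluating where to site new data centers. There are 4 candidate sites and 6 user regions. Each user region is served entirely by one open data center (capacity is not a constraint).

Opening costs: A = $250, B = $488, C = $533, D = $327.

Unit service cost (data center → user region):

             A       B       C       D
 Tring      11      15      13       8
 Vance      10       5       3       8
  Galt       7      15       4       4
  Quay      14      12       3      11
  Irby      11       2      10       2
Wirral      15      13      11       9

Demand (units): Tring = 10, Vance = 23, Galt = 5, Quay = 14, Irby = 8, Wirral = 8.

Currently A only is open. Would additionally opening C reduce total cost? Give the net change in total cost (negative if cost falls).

No — net change +163 (cost rises by 163).

Current service cost with {A}: 779.
Adding C: each user region re-picks its cheapest; new service cost 409, saving 370.
Extra fixed cost: 533. Net change = 533 − 370 = 163.
(Totals: 1029 → 1192.)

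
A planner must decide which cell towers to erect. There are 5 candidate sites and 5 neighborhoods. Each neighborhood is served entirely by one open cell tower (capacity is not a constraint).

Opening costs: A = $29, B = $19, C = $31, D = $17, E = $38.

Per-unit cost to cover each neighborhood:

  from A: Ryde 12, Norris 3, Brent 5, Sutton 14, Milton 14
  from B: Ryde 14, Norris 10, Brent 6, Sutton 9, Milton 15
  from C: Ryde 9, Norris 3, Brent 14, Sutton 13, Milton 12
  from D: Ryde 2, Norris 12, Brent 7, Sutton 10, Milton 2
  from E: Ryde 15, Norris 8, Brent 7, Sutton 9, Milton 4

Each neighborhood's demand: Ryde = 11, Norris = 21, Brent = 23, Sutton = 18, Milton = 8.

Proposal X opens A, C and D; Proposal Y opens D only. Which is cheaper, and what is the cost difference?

Proposal X is cheaper by 175.

Proposal X: {A, C, D}: Ryde→D 2·11=22, Norris→A 3·21=63, Brent→A 5·23=115, Sutton→D 10·18=180, Milton→D 2·8=16. Service 396; fixed 77; total 473.
Proposal Y: {D}: Ryde→D 2·11=22, Norris→D 12·21=252, Brent→D 7·23=161, Sutton→D 10·18=180, Milton→D 2·8=16. Service 631; fixed 17; total 648.
Difference: |473 − 648| = 175.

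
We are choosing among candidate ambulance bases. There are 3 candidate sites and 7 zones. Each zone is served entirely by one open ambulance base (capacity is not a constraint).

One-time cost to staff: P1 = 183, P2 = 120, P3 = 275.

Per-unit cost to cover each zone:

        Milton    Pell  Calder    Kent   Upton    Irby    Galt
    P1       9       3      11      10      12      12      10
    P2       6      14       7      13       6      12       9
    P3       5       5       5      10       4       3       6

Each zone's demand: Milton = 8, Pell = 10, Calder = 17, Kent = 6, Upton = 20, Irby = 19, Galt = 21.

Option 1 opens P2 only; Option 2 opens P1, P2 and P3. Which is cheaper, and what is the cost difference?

Option 1: {P2}: Milton→P2 6·8=48, Pell→P2 14·10=140, Calder→P2 7·17=119, Kent→P2 13·6=78, Upton→P2 6·20=120, Irby→P2 12·19=228, Galt→P2 9·21=189. Service 922; fixed 120; total 1042.
Option 2: {P1, P2, P3}: Milton→P3 5·8=40, Pell→P1 3·10=30, Calder→P3 5·17=85, Kent→P1 10·6=60, Upton→P3 4·20=80, Irby→P3 3·19=57, Galt→P3 6·21=126. Service 478; fixed 578; total 1056.
Difference: |1042 − 1056| = 14.

Option 1 is cheaper by 14.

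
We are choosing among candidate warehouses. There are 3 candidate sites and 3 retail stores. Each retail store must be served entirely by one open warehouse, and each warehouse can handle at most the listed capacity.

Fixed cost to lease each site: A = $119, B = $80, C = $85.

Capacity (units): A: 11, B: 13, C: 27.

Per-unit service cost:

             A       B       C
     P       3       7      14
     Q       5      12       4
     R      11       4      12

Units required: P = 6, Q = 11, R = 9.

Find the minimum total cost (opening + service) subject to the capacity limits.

Minimum total cost: 321

Open {C}: P→C 14·6=84, Q→C 4·11=44, R→C 12·9=108.
Loads: C carries 26/27. Service 236; fixed 85; total 321.
Next best feasible plan costs 329.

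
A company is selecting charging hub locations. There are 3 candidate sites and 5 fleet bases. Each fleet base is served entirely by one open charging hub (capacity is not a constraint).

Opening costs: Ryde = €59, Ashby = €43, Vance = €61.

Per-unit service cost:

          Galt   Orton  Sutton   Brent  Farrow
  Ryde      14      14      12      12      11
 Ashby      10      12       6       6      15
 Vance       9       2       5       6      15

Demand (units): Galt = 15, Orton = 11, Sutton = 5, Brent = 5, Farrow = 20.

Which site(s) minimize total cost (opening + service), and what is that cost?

For any fixed open set, each fleet base goes to its cheapest open site; total = fixed + service.
{Ryde, Vance}: Galt→Vance 9·15=135, Orton→Vance 2·11=22, Sutton→Vance 5·5=25, Brent→Vance 6·5=30, Farrow→Ryde 11·20=220. Service 432; fixed 120; total 552.
{Vance}: Galt→Vance 9·15=135, Orton→Vance 2·11=22, Sutton→Vance 5·5=25, Brent→Vance 6·5=30, Farrow→Vance 15·20=300. Service 512; fixed 61; total 573.
{Ryde, Ashby, Vance}: Galt→Vance 9·15=135, Orton→Vance 2·11=22, Sutton→Vance 5·5=25, Brent→Ashby 6·5=30, Farrow→Ryde 11·20=220. Service 432; fixed 163; total 595.
{Ashby}: Galt→Ashby 10·15=150, Orton→Ashby 12·11=132, Sutton→Ashby 6·5=30, Brent→Ashby 6·5=30, Farrow→Ashby 15·20=300. Service 642; fixed 43; total 685.
No other subset beats 552.

Open Ryde and Vance; minimum total cost 552.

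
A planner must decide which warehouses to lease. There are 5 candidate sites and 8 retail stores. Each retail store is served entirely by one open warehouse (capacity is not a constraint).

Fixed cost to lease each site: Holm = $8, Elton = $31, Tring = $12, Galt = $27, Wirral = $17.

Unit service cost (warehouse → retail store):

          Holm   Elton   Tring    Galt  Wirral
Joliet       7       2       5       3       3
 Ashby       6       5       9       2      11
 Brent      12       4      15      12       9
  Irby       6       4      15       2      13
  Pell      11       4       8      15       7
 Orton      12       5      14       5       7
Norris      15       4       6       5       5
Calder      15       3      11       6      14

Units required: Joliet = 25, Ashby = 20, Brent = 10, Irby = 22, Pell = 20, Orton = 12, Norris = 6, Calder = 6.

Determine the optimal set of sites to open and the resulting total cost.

For any fixed open set, each retail store goes to its cheapest open site; total = fixed + service.
{Elton, Galt}: Joliet→Elton 2·25=50, Ashby→Galt 2·20=40, Brent→Elton 4·10=40, Irby→Galt 2·22=44, Pell→Elton 4·20=80, Orton→Elton 5·12=60, Norris→Elton 4·6=24, Calder→Elton 3·6=18. Service 356; fixed 58; total 414.
{Holm, Elton, Galt}: service 356 + fixed 66 = 422
{Elton, Tring, Galt}: service 356 + fixed 70 = 426
{Holm, Elton, Tring, Galt, Wirral}: service 356 + fixed 95 = 451
No other subset beats 414.

Open Elton and Galt; minimum total cost 414.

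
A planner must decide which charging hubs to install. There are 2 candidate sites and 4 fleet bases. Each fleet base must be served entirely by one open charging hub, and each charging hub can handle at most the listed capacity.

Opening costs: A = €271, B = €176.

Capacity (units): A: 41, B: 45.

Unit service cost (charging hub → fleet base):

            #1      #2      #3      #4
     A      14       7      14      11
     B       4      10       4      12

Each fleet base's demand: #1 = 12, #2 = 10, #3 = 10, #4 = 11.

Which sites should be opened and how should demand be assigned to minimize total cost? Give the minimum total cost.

Minimum total cost: 496

Open {B}: #1→B 4·12=48, #2→B 10·10=100, #3→B 4·10=40, #4→B 12·11=132.
Loads: B carries 43/45. Service 320; fixed 176; total 496.
Next best feasible plan costs 726.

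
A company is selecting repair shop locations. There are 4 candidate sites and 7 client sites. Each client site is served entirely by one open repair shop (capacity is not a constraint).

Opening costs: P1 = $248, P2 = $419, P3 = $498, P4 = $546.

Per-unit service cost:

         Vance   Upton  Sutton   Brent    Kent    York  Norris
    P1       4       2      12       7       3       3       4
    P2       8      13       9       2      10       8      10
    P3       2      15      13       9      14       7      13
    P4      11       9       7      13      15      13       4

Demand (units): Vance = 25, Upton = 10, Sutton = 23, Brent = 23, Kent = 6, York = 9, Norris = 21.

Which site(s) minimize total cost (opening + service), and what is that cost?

Open P1 only; minimum total cost 934.

For any fixed open set, each client site goes to its cheapest open site; total = fixed + service.
{P1}: Vance→P1 4·25=100, Upton→P1 2·10=20, Sutton→P1 12·23=276, Brent→P1 7·23=161, Kent→P1 3·6=18, York→P1 3·9=27, Norris→P1 4·21=84. Service 686; fixed 248; total 934.
{P1, P2}: service 502 + fixed 667 = 1169
{P2}: service 925 + fixed 419 = 1344
{P1, P2, P3, P4}: service 406 + fixed 1711 = 2117
No other subset beats 934.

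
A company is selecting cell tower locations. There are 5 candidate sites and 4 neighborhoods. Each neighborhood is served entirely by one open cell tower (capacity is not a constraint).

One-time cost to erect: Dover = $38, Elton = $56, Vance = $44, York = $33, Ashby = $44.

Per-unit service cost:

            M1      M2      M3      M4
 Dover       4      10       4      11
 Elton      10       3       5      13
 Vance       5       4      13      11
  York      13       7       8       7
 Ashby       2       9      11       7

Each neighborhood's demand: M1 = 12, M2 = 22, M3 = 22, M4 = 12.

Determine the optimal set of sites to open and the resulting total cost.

For any fixed open set, each neighborhood goes to its cheapest open site; total = fixed + service.
{Elton, Ashby}: M1→Ashby 2·12=24, M2→Elton 3·22=66, M3→Elton 5·22=110, M4→Ashby 7·12=84. Service 284; fixed 100; total 384.
{Dover, Elton, Ashby}: service 262 + fixed 138 = 400
{Dover, Vance, Ashby}: service 284 + fixed 126 = 410
{Dover, Elton, Vance, York, Ashby}: M1→Ashby 2·12=24, M2→Elton 3·22=66, M3→Dover 4·22=88, M4→York 7·12=84. Service 262; fixed 215; total 477.
No other subset beats 384.

Open Elton and Ashby; minimum total cost 384.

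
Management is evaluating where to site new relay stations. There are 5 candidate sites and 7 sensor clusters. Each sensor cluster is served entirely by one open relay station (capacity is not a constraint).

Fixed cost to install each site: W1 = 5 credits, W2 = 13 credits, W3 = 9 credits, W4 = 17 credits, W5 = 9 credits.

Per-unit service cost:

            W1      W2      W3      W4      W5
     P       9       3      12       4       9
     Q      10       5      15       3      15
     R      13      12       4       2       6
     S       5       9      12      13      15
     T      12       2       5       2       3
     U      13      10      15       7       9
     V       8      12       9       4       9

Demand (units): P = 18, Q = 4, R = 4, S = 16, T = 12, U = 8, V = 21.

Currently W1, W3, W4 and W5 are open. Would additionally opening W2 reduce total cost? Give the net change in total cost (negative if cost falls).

Yes — net change −5 (cost falls by 5).

Current service cost with {W1, W3, W4, W5}: 336.
Adding W2: each sensor cluster re-picks its cheapest; new service cost 318, saving 18.
Extra fixed cost: 13. Net change = 13 − 18 = -5.
(Totals: 376 → 371.)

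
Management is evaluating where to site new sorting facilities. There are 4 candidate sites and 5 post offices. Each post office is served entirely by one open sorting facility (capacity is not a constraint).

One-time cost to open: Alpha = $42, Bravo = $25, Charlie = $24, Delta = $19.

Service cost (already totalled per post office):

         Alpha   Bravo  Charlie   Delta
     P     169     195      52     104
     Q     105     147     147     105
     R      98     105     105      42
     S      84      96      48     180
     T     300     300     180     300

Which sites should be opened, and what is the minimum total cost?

Open Charlie and Delta; minimum total cost 470.

For any fixed open set, each post office goes to its cheapest open site; total = fixed + service.
{Charlie, Delta}: P→Charlie 52, Q→Delta 105, R→Delta 42, S→Charlie 48, T→Charlie 180. Service 427; fixed 43; total 470.
{Bravo, Charlie, Delta}: service 427 + fixed 68 = 495
{Alpha, Charlie, Delta}: P→Charlie 52, Q→Alpha 105, R→Delta 42, S→Charlie 48, T→Charlie 180. Service 427; fixed 85; total 512.
{Alpha, Bravo, Charlie, Delta}: service 427 + fixed 110 = 537
No other subset beats 470.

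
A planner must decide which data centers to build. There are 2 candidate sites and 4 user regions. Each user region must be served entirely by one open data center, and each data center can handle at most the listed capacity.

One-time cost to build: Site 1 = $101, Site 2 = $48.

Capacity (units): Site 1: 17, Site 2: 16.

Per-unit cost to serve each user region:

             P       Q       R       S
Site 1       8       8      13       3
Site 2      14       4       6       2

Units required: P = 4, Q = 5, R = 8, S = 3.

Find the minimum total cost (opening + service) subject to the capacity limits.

Minimum total cost: 255

Open {Site 1, Site 2}: P→Site 1 8·4=32, Q→Site 2 4·5=20, R→Site 2 6·8=48, S→Site 2 2·3=6.
Loads: Site 1 carries 4/17, Site 2 carries 16/16. Service 106; fixed 149; total 255.
Next best feasible plan costs 258.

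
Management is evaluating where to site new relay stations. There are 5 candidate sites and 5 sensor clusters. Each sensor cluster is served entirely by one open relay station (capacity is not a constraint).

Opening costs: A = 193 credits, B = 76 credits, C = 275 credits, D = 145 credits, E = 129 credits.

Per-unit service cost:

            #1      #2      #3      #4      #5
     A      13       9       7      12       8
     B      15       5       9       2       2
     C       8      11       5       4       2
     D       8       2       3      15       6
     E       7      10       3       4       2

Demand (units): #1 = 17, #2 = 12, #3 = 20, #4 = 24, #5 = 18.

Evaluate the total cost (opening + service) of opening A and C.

Each sensor cluster is assigned to its cheapest site among the open ones.
{A, C}: #1→C 8·17=136, #2→A 9·12=108, #3→C 5·20=100, #4→C 4·24=96, #5→C 2·18=36. Service 476; fixed 468; total 944.

Total cost: 944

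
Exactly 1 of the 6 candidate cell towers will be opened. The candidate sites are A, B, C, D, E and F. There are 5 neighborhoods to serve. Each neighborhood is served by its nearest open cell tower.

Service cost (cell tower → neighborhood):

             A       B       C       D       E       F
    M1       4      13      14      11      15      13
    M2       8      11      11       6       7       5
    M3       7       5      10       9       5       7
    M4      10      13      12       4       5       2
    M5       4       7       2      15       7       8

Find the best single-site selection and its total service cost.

Choose A only; total service cost 33.

With exactly 1 open, each neighborhood uses its cheapest among the chosen.
{A}: M1→A 4, M2→A 8, M3→A 7, M4→A 10, M5→A 4. Service cost 33.
{F}: service cost 35
{E}: service cost 39
Among all 6 size-1 choices, {A} is lowest.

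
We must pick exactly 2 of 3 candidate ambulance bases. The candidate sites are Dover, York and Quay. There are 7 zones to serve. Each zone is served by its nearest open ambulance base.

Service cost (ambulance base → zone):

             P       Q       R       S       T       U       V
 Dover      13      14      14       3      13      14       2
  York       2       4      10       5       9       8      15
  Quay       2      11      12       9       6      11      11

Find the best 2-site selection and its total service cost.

Choose Dover and York; total service cost 38.

With exactly 2 open, each zone uses its cheapest among the chosen.
{Dover, York}: P→York 2, Q→York 4, R→York 10, S→Dover 3, T→York 9, U→York 8, V→Dover 2. Service cost 38.
{York, Quay}: service cost 46
{Dover, Quay}: service cost 47
Among all 3 size-2 choices, {Dover, York} is lowest.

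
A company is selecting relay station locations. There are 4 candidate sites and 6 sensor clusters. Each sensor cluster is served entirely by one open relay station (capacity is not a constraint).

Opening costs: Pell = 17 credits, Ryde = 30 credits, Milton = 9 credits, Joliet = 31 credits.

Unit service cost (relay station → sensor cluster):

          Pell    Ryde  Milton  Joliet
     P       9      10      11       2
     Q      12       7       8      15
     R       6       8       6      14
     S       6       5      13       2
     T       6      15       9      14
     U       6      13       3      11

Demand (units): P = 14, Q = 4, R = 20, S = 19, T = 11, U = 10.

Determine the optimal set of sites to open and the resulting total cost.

Open Pell, Milton and Joliet; minimum total cost 371.

For any fixed open set, each sensor cluster goes to its cheapest open site; total = fixed + service.
{Pell, Milton, Joliet}: P→Joliet 2·14=28, Q→Milton 8·4=32, R→Pell 6·20=120, S→Joliet 2·19=38, T→Pell 6·11=66, U→Milton 3·10=30. Service 314; fixed 57; total 371.
{Milton, Joliet}: service 347 + fixed 40 = 387
{Pell, Ryde, Milton, Joliet}: P→Joliet 2·14=28, Q→Ryde 7·4=28, R→Pell 6·20=120, S→Joliet 2·19=38, T→Pell 6·11=66, U→Milton 3·10=30. Service 310; fixed 87; total 397.
{Milton}: service 682 + fixed 9 = 691
No other subset beats 371.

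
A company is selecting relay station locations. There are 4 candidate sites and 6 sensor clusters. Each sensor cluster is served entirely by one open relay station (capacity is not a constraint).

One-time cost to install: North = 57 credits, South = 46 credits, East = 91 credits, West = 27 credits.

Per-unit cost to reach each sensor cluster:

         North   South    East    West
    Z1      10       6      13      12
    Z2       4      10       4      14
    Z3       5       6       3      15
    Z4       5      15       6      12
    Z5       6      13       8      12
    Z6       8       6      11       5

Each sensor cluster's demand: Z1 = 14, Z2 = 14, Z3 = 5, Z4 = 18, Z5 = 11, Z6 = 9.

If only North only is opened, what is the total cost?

Total cost: 506

Each sensor cluster is assigned to its cheapest site among the open ones.
{North}: Z1→North 10·14=140, Z2→North 4·14=56, Z3→North 5·5=25, Z4→North 5·18=90, Z5→North 6·11=66, Z6→North 8·9=72. Service 449; fixed 57; total 506.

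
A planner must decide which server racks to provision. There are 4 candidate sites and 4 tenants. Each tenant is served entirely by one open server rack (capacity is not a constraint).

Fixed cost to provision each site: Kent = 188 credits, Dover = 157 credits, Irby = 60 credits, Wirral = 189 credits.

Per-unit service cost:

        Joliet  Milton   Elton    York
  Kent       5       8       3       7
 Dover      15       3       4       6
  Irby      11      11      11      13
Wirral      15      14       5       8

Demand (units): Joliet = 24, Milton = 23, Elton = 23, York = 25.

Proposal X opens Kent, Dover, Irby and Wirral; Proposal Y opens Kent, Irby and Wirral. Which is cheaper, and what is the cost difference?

Proposal X: {Kent, Dover, Irby, Wirral}: Joliet→Kent 5·24=120, Milton→Dover 3·23=69, Elton→Kent 3·23=69, York→Dover 6·25=150. Service 408; fixed 594; total 1002.
Proposal Y: {Kent, Irby, Wirral}: Joliet→Kent 5·24=120, Milton→Kent 8·23=184, Elton→Kent 3·23=69, York→Kent 7·25=175. Service 548; fixed 437; total 985.
Difference: |1002 − 985| = 17.

Proposal Y is cheaper by 17.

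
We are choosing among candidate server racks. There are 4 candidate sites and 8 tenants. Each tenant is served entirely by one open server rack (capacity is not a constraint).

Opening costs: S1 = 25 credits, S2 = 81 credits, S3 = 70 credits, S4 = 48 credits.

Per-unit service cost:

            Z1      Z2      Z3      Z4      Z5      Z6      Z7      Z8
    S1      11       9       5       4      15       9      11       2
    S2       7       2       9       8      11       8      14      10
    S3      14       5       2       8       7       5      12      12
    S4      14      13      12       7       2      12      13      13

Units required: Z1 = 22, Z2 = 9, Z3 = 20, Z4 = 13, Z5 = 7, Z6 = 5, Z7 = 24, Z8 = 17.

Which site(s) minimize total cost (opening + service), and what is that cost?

For any fixed open set, each tenant goes to its cheapest open site; total = fixed + service.
{S1, S2, S3}: Z1→S2 7·22=154, Z2→S2 2·9=18, Z3→S3 2·20=40, Z4→S1 4·13=52, Z5→S3 7·7=49, Z6→S3 5·5=25, Z7→S1 11·24=264, Z8→S1 2·17=34. Service 636; fixed 176; total 812.
{S1, S2, S3, S4}: service 601 + fixed 224 = 825
{S1, S2, S4}: Z1→S2 7·22=154, Z2→S2 2·9=18, Z3→S1 5·20=100, Z4→S1 4·13=52, Z5→S4 2·7=14, Z6→S2 8·5=40, Z7→S1 11·24=264, Z8→S1 2·17=34. Service 676; fixed 154; total 830.
{S1}: service 923 + fixed 25 = 948
No other subset beats 812.

Open S1, S2 and S3; minimum total cost 812.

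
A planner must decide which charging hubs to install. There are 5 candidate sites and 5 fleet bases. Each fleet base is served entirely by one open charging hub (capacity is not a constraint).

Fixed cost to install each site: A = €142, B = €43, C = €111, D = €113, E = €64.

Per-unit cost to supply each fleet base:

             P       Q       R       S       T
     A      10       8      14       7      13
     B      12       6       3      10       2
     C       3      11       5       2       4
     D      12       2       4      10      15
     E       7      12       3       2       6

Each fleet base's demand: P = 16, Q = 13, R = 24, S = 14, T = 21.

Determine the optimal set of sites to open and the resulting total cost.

For any fixed open set, each fleet base goes to its cheapest open site; total = fixed + service.
{B, C}: P→C 3·16=48, Q→B 6·13=78, R→B 3·24=72, S→C 2·14=28, T→B 2·21=42. Service 268; fixed 154; total 422.
{B, E}: service 332 + fixed 107 = 439
{B, C, D}: service 216 + fixed 267 = 483
{A, B, C, D, E}: P→C 3·16=48, Q→D 2·13=26, R→B 3·24=72, S→C 2·14=28, T→B 2·21=42. Service 216; fixed 473; total 689.
No other subset beats 422.

Open B and C; minimum total cost 422.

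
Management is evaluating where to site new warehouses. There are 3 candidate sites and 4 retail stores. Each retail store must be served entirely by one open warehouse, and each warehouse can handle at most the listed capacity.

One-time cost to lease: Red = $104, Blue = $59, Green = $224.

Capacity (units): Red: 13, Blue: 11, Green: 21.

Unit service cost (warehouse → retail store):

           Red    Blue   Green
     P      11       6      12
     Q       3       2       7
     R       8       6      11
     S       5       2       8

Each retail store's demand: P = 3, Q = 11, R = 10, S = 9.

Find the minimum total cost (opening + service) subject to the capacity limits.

Open {Red, Blue, Green}: P→Green 12·3=36, Q→Red 3·11=33, R→Green 11·10=110, S→Blue 2·9=18.
Loads: Red carries 11/13, Blue carries 9/11, Green carries 13/21. Service 197; fixed 387; total 584.
Next best feasible plan costs 588.

Minimum total cost: 584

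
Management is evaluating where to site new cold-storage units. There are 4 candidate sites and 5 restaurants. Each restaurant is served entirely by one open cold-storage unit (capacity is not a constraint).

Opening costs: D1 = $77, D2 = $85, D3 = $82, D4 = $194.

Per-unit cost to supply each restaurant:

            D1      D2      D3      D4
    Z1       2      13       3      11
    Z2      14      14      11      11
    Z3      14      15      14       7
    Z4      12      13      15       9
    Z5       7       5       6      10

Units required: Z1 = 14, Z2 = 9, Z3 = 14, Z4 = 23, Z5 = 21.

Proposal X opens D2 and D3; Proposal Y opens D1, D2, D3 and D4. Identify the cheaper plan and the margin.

Proposal X is cheaper by 67.

Proposal X: {D2, D3}: Z1→D3 3·14=42, Z2→D3 11·9=99, Z3→D3 14·14=196, Z4→D2 13·23=299, Z5→D2 5·21=105. Service 741; fixed 167; total 908.
Proposal Y: {D1, D2, D3, D4}: Z1→D1 2·14=28, Z2→D3 11·9=99, Z3→D4 7·14=98, Z4→D4 9·23=207, Z5→D2 5·21=105. Service 537; fixed 438; total 975.
Difference: |908 − 975| = 67.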